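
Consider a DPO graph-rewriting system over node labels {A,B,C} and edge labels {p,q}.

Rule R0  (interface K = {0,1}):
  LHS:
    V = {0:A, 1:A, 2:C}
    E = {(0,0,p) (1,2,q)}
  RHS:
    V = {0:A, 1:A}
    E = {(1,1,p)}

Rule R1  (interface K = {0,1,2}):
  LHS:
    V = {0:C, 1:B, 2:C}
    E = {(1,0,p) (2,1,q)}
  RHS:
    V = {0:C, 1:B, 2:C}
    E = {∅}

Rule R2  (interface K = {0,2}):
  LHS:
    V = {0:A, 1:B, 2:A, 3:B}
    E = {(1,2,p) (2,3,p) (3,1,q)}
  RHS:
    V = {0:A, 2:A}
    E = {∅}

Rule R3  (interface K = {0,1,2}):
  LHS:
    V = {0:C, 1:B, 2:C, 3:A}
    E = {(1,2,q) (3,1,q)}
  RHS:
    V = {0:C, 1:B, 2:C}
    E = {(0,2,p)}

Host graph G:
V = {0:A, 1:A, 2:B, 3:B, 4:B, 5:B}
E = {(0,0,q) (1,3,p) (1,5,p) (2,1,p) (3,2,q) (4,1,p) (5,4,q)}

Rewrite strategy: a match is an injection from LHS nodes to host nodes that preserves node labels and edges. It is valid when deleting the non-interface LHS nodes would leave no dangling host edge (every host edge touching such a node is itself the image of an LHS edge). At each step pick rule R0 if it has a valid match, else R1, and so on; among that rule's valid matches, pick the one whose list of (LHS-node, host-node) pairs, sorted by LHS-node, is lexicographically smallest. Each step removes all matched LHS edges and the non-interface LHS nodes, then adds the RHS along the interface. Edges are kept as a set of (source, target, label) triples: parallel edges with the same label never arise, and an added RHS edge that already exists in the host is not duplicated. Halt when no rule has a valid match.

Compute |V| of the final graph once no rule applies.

Answer: 2

Derivation:
start.  V:6 E:7  edges: 0-q->0 1-p->3 1-p->5 2-p->1 3-q->2 4-p->1 5-q->4
1. fire R2 via {0↦0, 1↦2, 2↦1, 3↦3}  →  V:4 E:4  edges: 0-q->0 1-p->5 4-p->1 5-q->4
2. fire R2 via {0↦0, 1↦4, 2↦1, 3↦5}  →  V:2 E:1  edges: 0-q->0
final graph: no rule applies after step 2
NF nodes: {0:A, 1:A}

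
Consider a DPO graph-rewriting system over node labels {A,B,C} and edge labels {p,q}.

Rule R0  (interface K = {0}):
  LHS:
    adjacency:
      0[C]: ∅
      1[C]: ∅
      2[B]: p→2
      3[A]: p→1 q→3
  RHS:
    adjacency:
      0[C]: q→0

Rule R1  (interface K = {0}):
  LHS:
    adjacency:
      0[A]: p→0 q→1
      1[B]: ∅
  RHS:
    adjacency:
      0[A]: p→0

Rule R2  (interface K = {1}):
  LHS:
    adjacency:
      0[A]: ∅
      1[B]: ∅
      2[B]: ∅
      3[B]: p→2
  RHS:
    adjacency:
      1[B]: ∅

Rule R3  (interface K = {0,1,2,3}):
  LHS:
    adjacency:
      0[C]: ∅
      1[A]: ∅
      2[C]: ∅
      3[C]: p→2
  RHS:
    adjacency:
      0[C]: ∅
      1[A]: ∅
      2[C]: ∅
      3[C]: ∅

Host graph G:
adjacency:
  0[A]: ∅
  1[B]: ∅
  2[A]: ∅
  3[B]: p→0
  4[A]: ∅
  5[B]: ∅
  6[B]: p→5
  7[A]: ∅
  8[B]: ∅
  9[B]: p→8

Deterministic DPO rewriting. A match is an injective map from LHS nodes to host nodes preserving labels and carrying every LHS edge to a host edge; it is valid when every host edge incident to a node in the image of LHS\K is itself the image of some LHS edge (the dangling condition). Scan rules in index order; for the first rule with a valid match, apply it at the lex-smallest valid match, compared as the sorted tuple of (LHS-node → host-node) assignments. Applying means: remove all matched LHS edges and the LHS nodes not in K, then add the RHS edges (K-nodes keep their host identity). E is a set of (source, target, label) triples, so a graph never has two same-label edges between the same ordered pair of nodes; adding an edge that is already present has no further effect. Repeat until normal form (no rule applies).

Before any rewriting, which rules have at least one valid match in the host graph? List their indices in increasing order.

Answer: [R2]

Derivation:
R0: no valid match — LHS pattern not found
R1: no valid match — LHS pattern not found
R2: 24 valid matches — {0↦2, 1↦1, 2↦5, 3↦6}, {0↦2, 1↦1, 2↦8, 3↦9}, {0↦2, 1↦3, 2↦5, 3↦6} (+21 more)
R3: no valid match — LHS pattern not found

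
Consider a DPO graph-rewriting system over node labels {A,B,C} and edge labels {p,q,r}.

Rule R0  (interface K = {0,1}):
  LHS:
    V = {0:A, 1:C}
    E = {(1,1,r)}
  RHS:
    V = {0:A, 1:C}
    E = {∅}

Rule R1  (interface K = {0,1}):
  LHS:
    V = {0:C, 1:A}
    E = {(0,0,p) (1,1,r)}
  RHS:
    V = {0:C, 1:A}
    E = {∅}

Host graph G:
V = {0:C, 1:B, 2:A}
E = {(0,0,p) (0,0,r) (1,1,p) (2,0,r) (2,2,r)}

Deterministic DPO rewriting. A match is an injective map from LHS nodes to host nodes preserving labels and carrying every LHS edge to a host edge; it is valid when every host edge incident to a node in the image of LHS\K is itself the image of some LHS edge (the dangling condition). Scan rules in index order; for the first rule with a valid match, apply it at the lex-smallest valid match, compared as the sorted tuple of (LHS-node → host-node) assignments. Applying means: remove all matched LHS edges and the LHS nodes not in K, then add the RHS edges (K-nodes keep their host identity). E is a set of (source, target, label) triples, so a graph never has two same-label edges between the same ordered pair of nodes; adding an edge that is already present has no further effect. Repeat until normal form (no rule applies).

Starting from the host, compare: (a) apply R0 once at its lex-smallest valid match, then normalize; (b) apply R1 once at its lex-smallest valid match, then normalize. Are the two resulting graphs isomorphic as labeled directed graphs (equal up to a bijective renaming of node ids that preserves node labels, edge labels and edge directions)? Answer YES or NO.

Answer: YES

Derivation:
branch R0-first: apply at {0↦2, 1↦0} → |E|=4, then 1 more step(s) → NF |V|=3 |E|=2 V={0:C, 1:B, 2:A} E=1-p->1 2-r->0
branch R1-first: apply at {0↦0, 1↦2} → |E|=3, then 1 more step(s) → NF |V|=3 |E|=2 V={0:C, 1:B, 2:A} E=1-p->1 2-r->0
graphs isomorphic (equal up to label-preserving node renaming)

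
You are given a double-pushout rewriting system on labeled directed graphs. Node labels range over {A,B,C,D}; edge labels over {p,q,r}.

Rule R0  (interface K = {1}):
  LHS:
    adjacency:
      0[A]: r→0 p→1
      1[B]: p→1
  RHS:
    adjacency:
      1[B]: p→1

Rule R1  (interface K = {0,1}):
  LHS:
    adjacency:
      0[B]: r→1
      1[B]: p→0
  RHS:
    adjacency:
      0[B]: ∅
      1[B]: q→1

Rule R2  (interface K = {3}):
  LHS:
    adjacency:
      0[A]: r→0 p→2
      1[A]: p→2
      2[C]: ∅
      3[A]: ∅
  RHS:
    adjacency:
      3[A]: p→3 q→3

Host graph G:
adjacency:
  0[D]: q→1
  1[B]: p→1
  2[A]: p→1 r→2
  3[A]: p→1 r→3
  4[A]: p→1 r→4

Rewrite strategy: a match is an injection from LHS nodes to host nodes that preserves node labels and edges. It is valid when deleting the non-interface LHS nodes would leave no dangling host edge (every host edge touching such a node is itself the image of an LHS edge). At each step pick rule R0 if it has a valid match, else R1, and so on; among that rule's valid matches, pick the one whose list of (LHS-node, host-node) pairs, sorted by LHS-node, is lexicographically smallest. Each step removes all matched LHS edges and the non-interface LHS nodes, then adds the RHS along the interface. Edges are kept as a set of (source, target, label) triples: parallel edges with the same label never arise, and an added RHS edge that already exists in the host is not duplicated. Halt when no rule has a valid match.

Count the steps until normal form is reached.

Answer: 3

Rewrite trace:
[0] host  ⇒  5 nodes, 8 edges  {0-q->1 1-p->1 2-p->1 2-r->2 3-p->1 3-r->3 4-p->1 4-r->4}
[1] R0 @ {0↦2, 1↦1}  ⇒  4 nodes, 6 edges  {0-q->1 1-p->1 3-p->1 3-r->3 4-p->1 4-r->4}
[2] R0 @ {0↦3, 1↦1}  ⇒  3 nodes, 4 edges  {0-q->1 1-p->1 4-p->1 4-r->4}
[3] R0 @ {0↦4, 1↦1}  ⇒  2 nodes, 2 edges  {0-q->1 1-p->1}
normal form: no rule applies after step 3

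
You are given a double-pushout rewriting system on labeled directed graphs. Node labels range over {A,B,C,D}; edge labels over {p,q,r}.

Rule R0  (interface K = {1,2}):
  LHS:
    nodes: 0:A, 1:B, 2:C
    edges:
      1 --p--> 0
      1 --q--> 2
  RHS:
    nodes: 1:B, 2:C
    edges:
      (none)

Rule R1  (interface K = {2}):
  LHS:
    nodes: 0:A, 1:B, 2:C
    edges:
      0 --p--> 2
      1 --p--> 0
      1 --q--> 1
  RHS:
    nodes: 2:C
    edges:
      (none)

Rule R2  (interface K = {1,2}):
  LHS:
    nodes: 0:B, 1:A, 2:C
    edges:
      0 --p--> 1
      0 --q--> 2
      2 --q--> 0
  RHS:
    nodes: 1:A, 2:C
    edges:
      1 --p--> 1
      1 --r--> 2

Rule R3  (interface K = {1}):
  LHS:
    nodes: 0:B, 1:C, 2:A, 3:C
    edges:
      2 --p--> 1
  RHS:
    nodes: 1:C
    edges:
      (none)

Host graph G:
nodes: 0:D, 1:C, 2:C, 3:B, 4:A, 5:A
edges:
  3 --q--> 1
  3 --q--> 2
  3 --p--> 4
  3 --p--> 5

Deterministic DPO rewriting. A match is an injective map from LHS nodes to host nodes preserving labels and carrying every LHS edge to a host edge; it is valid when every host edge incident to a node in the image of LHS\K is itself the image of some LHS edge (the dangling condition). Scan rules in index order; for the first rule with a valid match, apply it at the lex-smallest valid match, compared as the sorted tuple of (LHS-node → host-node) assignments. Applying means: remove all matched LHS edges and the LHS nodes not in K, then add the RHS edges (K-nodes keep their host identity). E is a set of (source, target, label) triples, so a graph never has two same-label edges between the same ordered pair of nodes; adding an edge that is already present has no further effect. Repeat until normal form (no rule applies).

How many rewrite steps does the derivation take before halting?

[0] host  ⇒  6 nodes, 4 edges  {3-q->1 3-q->2 3-p->4 3-p->5}
[1] R0 @ {0↦4, 1↦3, 2↦1}  ⇒  5 nodes, 2 edges  {3-q->2 3-p->5}
[2] R0 @ {0↦5, 1↦3, 2↦2}  ⇒  4 nodes, 0 edges  {∅}
halt: no rule applies after step 2

Answer: 2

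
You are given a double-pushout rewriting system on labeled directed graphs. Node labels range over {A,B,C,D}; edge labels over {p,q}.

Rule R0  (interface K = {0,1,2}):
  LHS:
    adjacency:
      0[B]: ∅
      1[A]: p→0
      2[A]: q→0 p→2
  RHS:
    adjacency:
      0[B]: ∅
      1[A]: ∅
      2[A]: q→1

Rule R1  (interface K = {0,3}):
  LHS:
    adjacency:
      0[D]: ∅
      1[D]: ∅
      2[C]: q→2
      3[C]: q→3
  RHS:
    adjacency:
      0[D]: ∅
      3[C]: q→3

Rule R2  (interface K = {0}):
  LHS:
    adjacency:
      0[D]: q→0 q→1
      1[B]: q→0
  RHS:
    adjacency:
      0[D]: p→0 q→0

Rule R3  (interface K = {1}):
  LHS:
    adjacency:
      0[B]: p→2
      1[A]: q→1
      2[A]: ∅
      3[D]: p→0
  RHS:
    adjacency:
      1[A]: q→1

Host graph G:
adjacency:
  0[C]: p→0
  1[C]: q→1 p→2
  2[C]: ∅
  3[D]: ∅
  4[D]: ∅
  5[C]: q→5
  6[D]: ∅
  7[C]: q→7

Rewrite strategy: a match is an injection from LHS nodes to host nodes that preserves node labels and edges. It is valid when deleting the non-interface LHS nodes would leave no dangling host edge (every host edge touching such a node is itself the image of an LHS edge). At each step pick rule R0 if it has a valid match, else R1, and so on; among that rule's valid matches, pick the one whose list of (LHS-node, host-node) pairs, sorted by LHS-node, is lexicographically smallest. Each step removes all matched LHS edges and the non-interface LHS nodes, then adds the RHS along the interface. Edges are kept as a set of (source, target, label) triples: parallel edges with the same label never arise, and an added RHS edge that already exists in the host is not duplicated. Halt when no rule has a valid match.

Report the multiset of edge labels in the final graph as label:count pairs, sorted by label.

Answer: p:2 q:1

Rewrite trace:
start.  V:8 E:5  edges: 0-p->0 1-q->1 1-p->2 5-q->5 7-q->7
1. fire R1 via {0↦3, 1↦4, 2↦5, 3↦1}  →  V:6 E:4  edges: 0-p->0 1-q->1 1-p->2 7-q->7
2. fire R1 via {0↦3, 1↦6, 2↦7, 3↦1}  →  V:4 E:3  edges: 0-p->0 1-q->1 1-p->2
final graph: no rule applies after step 2
NF edges: [(0, 0, 'p'), (1, 1, 'q'), (1, 2, 'p')]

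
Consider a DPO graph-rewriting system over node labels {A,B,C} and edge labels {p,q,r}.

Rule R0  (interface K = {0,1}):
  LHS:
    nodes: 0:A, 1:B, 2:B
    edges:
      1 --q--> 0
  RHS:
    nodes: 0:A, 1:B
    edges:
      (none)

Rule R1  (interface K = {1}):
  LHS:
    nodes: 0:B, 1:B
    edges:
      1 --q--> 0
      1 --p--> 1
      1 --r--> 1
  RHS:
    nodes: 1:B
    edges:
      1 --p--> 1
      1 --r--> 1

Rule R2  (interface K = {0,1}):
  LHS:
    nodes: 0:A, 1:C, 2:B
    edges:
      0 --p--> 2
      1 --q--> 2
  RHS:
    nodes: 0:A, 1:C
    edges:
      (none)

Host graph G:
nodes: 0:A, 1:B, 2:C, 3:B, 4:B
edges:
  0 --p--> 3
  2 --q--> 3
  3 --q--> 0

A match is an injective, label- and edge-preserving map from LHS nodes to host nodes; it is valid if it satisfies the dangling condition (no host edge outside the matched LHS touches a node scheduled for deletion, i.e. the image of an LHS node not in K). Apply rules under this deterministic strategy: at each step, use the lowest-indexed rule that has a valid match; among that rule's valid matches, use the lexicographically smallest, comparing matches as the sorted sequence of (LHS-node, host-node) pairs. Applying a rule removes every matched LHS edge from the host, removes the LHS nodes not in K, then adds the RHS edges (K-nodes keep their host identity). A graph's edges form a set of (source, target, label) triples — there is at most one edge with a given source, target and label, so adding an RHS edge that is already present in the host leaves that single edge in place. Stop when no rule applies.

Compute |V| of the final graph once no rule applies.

Answer: 3

Rewrite trace:
[0] host  ⇒  5 nodes, 3 edges  {0-p->3 2-q->3 3-q->0}
[1] R0 @ {0↦0, 1↦3, 2↦1}  ⇒  4 nodes, 2 edges  {0-p->3 2-q->3}
[2] R2 @ {0↦0, 1↦2, 2↦3}  ⇒  3 nodes, 0 edges  {∅}
final graph: no rule applies after step 2
NF nodes: {0:A, 2:C, 4:B}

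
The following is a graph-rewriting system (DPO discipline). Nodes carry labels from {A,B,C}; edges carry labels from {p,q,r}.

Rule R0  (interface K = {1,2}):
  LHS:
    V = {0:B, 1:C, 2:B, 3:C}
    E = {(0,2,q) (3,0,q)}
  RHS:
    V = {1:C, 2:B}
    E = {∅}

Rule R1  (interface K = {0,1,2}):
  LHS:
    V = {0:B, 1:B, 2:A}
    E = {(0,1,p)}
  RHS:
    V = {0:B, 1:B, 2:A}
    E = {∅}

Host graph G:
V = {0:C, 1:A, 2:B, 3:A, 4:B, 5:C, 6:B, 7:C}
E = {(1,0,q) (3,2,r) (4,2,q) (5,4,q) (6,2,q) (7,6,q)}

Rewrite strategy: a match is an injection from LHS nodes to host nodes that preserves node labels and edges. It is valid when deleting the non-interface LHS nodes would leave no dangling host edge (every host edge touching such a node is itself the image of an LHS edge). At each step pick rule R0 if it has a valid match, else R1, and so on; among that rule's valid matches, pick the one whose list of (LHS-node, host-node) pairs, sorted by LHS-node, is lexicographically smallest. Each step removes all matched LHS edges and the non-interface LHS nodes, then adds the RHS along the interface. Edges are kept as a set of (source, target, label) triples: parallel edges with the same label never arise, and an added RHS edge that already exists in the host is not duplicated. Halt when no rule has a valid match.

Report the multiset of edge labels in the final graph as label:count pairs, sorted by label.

Answer: q:1 r:1

Steps:
[0] host  ⇒  8 nodes, 6 edges  {1-q->0 3-r->2 4-q->2 5-q->4 6-q->2 7-q->6}
[1] R0 @ {0↦4, 1↦0, 2↦2, 3↦5}  ⇒  6 nodes, 4 edges  {1-q->0 3-r->2 6-q->2 7-q->6}
[2] R0 @ {0↦6, 1↦0, 2↦2, 3↦7}  ⇒  4 nodes, 2 edges  {1-q->0 3-r->2}
final graph: no rule applies after step 2
NF edges: [(1, 0, 'q'), (3, 2, 'r')]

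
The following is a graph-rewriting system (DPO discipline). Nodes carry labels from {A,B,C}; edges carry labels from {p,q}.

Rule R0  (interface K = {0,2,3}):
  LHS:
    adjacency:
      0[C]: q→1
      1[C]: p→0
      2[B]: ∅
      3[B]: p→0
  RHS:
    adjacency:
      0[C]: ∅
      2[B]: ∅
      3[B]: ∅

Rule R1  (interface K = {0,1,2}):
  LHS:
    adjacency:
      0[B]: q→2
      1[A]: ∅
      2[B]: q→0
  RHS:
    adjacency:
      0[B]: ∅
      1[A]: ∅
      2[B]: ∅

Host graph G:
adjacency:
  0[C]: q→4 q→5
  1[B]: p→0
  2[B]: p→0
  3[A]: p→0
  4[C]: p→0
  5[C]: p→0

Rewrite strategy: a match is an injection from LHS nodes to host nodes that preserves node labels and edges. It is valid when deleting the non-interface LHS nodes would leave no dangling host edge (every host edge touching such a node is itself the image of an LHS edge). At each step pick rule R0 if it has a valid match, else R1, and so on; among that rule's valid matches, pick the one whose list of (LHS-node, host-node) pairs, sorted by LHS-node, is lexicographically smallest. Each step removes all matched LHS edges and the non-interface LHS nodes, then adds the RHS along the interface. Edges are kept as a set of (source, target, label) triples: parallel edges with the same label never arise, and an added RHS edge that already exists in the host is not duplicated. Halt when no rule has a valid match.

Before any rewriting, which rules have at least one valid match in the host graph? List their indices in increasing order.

Answer: [R0]

Rewrite trace:
R0: 4 valid matches — {0↦0, 1↦4, 2↦1, 3↦2}, {0↦0, 1↦4, 2↦2, 3↦1}, {0↦0, 1↦5, 2↦1, 3↦2} (+1 more)
R1: no valid match — LHS pattern not found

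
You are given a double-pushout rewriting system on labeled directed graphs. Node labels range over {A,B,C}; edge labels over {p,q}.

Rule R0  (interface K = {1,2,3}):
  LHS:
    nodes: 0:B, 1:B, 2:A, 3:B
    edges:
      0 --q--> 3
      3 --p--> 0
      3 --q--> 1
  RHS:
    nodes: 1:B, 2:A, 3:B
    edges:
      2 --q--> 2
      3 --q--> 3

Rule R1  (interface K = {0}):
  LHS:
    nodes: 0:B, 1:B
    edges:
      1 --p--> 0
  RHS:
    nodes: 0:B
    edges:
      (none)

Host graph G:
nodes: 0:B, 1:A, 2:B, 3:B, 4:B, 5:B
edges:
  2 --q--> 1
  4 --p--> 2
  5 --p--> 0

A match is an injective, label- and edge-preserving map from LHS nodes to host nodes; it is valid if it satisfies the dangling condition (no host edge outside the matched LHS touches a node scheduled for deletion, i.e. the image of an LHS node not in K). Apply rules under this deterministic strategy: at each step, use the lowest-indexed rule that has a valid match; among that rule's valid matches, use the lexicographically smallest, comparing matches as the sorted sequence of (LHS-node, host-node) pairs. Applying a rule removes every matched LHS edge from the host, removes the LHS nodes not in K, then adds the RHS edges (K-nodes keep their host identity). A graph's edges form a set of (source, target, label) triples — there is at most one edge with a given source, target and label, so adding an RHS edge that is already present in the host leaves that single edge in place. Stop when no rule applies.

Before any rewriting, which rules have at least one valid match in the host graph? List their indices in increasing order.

Answer: [R1]

Derivation:
R0: no valid match — LHS pattern not found
R1: 2 valid matches — {0↦0, 1↦5}, {0↦2, 1↦4}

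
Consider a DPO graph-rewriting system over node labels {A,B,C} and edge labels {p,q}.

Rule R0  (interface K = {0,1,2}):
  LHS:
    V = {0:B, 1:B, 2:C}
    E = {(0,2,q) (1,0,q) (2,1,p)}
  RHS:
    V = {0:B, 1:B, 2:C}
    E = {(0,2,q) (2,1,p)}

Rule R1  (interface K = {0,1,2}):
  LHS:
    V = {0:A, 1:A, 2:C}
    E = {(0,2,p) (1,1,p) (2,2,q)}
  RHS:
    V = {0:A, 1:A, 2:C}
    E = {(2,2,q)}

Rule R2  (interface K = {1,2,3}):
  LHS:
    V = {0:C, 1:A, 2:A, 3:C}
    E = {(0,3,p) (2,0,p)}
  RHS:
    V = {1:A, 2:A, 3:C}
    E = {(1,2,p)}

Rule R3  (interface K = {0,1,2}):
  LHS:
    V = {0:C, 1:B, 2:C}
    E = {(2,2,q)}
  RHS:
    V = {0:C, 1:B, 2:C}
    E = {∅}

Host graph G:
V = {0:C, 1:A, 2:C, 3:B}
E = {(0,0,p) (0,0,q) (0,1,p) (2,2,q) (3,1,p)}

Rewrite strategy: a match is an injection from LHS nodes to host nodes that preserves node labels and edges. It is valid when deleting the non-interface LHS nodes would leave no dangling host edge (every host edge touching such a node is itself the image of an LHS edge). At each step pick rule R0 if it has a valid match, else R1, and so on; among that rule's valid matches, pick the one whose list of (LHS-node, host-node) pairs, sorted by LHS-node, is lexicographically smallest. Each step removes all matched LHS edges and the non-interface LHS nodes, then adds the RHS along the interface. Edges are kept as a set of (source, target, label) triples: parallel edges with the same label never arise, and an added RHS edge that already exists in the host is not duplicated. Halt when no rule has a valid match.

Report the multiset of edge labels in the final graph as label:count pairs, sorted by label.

[0] host  ⇒  4 nodes, 5 edges  {0-p->0 0-q->0 0-p->1 2-q->2 3-p->1}
[1] R3 @ {0↦0, 1↦3, 2↦2}  ⇒  4 nodes, 4 edges  {0-p->0 0-q->0 0-p->1 3-p->1}
[2] R3 @ {0↦2, 1↦3, 2↦0}  ⇒  4 nodes, 3 edges  {0-p->0 0-p->1 3-p->1}
halt: no rule applies after step 2
NF edges: [(0, 0, 'p'), (0, 1, 'p'), (3, 1, 'p')]

Answer: p:3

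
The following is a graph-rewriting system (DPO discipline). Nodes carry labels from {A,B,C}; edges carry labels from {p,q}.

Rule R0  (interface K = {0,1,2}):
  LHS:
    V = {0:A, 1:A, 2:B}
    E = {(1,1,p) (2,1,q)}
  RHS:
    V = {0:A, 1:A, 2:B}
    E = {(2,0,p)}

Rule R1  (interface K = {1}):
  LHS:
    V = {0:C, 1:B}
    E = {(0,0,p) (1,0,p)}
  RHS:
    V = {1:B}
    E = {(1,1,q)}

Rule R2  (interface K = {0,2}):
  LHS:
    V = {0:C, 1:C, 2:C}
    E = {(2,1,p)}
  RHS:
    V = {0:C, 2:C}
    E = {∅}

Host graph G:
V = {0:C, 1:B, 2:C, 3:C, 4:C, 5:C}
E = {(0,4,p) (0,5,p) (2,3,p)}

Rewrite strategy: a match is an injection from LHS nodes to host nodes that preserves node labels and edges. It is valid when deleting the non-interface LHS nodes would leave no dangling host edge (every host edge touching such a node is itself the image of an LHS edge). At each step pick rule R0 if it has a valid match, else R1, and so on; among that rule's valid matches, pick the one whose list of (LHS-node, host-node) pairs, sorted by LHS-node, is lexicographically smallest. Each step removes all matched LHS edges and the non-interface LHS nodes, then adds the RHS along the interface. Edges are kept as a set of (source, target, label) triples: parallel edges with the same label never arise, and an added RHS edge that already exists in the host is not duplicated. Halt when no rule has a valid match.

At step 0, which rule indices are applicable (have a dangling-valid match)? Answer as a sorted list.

R0: no valid match — LHS pattern not found
R1: no valid match — LHS pattern not found
R2: 9 valid matches — {0↦0, 1↦3, 2↦2}, {0↦2, 1↦4, 2↦0}, {0↦2, 1↦5, 2↦0} (+6 more)

Answer: [R2]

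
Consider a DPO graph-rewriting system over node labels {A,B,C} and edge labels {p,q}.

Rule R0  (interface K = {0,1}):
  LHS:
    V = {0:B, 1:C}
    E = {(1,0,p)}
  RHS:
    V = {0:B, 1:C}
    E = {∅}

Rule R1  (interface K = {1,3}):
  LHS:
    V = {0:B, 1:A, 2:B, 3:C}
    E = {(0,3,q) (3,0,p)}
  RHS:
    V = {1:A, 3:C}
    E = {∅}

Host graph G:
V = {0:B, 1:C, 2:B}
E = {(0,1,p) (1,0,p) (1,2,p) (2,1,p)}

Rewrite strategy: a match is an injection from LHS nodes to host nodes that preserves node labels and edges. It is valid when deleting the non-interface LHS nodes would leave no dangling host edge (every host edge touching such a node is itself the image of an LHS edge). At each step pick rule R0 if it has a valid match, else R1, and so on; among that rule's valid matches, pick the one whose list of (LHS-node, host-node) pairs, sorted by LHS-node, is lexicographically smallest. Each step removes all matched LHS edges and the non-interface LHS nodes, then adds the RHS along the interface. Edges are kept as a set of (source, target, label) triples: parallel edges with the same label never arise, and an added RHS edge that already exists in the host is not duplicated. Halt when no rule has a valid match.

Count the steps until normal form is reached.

start.  V:3 E:4  edges: 0-p->1 1-p->0 1-p->2 2-p->1
1. fire R0 via {0↦0, 1↦1}  →  V:3 E:3  edges: 0-p->1 1-p->2 2-p->1
2. fire R0 via {0↦2, 1↦1}  →  V:3 E:2  edges: 0-p->1 2-p->1
final graph: no rule applies after step 2

Answer: 2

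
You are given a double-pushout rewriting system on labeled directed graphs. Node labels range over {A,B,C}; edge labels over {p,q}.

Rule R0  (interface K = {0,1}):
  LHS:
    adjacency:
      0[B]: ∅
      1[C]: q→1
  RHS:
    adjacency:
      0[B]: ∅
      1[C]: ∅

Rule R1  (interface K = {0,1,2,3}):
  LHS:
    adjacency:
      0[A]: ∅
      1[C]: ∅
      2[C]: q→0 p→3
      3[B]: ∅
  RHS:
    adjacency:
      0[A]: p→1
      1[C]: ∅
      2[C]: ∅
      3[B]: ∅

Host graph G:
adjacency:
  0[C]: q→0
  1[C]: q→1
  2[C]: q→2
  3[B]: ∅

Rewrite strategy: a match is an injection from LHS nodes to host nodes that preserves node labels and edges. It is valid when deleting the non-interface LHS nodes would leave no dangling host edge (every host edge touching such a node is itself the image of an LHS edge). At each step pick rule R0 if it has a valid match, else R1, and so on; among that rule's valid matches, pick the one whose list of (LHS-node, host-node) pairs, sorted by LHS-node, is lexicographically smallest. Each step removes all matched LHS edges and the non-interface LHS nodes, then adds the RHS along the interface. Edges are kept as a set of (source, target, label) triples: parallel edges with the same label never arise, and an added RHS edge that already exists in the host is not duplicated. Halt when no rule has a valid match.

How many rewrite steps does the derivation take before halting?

Answer: 3

Steps:
start.  V:4 E:3  edges: 0-q->0 1-q->1 2-q->2
1. fire R0 via {0↦3, 1↦0}  →  V:4 E:2  edges: 1-q->1 2-q->2
2. fire R0 via {0↦3, 1↦1}  →  V:4 E:1  edges: 2-q->2
3. fire R0 via {0↦3, 1↦2}  →  V:4 E:0  edges: ∅
halt: no rule applies after step 3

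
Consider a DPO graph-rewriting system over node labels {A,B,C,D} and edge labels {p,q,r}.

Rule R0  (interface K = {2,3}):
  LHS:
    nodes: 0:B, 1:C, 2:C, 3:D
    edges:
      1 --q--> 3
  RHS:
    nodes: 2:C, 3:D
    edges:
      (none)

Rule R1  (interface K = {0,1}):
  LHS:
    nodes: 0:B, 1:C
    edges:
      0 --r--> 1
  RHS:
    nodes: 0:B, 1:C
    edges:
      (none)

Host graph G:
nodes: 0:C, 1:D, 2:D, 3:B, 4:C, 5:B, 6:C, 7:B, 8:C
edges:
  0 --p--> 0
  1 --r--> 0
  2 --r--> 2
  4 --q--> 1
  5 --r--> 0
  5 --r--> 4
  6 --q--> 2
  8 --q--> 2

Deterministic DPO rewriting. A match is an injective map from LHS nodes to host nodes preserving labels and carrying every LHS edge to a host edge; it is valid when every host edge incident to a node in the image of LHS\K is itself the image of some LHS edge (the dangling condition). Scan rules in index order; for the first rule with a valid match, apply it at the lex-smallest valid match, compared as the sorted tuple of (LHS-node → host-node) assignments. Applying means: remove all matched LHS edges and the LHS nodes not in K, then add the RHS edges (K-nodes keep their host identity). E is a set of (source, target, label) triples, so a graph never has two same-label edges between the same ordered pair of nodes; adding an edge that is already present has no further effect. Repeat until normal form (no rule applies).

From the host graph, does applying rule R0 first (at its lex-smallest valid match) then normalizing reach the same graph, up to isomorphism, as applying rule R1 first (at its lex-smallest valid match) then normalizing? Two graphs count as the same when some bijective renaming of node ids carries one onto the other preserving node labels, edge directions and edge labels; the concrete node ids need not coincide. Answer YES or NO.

Answer: YES

Rewrite trace:
branch R0-first: apply at {0↦3, 1↦6, 2↦0, 3↦2} → |E|=7, then 4 more step(s) → NF |V|=3 |E|=3 V={0:C, 1:D, 2:D} E=0-p->0 1-r->0 2-r->2
branch R1-first: apply at {0↦5, 1↦0} → |E|=7, then 4 more step(s) → NF |V|=3 |E|=3 V={0:C, 1:D, 2:D} E=0-p->0 1-r->0 2-r->2
graphs isomorphic (equal up to label-preserving node renaming)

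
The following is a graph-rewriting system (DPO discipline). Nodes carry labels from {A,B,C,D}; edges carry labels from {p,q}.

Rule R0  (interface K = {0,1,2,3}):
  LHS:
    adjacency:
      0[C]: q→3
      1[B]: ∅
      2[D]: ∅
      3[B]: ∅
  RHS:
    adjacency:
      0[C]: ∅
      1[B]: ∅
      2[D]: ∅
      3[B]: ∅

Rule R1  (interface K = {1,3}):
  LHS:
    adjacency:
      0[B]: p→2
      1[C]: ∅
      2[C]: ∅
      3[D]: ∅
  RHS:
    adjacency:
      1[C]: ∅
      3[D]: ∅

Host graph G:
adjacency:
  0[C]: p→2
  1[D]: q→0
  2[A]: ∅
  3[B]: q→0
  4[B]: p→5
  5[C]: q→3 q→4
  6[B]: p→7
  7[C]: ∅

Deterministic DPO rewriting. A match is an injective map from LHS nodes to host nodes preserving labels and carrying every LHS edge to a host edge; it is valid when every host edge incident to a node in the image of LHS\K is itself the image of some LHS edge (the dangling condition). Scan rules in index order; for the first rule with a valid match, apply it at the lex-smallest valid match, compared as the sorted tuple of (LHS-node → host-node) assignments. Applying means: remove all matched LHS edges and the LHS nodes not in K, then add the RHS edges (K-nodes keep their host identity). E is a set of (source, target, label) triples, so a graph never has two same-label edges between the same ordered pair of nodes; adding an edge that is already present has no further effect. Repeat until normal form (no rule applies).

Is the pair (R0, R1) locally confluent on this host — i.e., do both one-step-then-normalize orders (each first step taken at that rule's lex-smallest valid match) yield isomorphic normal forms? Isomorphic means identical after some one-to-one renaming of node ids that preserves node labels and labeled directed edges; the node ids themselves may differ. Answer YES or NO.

Answer: YES

Derivation:
branch R0-first: apply at {0↦5, 1↦3, 2↦1, 3↦4} → |E|=6, then 3 more step(s) → NF |V|=4 |E|=3 V={0:C, 1:D, 2:A, 3:B} E=0-p->2 1-q->0 3-q->0
branch R1-first: apply at {0↦6, 1↦0, 2↦7, 3↦1} → |E|=6, then 3 more step(s) → NF |V|=4 |E|=3 V={0:C, 1:D, 2:A, 3:B} E=0-p->2 1-q->0 3-q->0
graphs isomorphic (equal up to label-preserving node renaming)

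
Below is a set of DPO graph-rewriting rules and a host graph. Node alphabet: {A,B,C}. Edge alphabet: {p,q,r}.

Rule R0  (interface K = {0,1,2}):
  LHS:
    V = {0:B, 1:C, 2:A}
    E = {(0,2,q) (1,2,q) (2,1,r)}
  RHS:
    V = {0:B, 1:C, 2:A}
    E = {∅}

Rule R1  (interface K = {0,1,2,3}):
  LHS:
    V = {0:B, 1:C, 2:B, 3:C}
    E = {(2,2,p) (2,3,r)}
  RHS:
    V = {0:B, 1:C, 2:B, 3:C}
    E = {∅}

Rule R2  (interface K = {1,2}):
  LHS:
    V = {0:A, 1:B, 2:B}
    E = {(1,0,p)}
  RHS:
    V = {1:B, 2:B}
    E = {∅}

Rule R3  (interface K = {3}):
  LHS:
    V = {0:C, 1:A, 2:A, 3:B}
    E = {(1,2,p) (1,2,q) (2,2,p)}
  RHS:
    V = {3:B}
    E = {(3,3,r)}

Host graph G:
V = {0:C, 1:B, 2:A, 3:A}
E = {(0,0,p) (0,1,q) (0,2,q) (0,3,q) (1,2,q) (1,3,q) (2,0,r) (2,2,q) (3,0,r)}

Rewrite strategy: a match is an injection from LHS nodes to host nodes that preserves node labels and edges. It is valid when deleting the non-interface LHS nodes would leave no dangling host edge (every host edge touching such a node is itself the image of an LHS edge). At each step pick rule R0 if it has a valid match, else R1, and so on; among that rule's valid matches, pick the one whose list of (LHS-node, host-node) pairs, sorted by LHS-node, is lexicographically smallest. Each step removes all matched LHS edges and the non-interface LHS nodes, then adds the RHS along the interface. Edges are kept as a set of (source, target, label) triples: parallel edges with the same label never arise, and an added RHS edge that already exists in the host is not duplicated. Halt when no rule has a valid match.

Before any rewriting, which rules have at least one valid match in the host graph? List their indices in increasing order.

Answer: [R0]

Steps:
R0: 2 valid matches — {0↦1, 1↦0, 2↦2}, {0↦1, 1↦0, 2↦3}
R1: no valid match — LHS pattern not found
R2: no valid match — LHS pattern not found
R3: no valid match — LHS pattern not found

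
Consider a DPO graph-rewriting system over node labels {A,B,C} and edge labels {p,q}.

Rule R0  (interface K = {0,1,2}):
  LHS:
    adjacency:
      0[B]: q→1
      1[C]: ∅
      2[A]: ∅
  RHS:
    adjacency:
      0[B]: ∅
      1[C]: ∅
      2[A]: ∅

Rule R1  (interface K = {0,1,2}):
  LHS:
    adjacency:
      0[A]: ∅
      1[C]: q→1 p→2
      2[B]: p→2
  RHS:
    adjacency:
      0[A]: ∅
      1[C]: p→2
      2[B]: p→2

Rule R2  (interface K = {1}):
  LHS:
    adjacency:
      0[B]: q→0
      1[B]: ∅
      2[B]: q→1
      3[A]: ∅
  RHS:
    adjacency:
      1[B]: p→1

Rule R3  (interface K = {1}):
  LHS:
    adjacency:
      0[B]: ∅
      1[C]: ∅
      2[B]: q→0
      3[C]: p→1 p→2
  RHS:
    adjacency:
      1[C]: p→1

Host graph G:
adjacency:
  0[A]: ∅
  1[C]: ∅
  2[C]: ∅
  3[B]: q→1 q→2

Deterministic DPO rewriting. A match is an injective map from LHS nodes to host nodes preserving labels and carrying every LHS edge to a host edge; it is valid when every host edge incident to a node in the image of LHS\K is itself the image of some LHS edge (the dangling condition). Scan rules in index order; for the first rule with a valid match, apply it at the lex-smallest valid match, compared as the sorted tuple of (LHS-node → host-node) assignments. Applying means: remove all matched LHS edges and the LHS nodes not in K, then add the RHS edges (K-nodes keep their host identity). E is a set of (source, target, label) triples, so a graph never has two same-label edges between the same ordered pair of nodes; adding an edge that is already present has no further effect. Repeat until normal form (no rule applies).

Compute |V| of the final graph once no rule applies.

initial: |V|=4 |E|=2  E = 3-q->1 3-q->2
step 1: apply R0 at {0↦3, 1↦1, 2↦0}  → |V|=4 |E|=1  E = 3-q->2
step 2: apply R0 at {0↦3, 1↦2, 2↦0}  → |V|=4 |E|=0  E = ∅
halt: no rule applies after step 2
NF nodes: {0:A, 1:C, 2:C, 3:B}

Answer: 4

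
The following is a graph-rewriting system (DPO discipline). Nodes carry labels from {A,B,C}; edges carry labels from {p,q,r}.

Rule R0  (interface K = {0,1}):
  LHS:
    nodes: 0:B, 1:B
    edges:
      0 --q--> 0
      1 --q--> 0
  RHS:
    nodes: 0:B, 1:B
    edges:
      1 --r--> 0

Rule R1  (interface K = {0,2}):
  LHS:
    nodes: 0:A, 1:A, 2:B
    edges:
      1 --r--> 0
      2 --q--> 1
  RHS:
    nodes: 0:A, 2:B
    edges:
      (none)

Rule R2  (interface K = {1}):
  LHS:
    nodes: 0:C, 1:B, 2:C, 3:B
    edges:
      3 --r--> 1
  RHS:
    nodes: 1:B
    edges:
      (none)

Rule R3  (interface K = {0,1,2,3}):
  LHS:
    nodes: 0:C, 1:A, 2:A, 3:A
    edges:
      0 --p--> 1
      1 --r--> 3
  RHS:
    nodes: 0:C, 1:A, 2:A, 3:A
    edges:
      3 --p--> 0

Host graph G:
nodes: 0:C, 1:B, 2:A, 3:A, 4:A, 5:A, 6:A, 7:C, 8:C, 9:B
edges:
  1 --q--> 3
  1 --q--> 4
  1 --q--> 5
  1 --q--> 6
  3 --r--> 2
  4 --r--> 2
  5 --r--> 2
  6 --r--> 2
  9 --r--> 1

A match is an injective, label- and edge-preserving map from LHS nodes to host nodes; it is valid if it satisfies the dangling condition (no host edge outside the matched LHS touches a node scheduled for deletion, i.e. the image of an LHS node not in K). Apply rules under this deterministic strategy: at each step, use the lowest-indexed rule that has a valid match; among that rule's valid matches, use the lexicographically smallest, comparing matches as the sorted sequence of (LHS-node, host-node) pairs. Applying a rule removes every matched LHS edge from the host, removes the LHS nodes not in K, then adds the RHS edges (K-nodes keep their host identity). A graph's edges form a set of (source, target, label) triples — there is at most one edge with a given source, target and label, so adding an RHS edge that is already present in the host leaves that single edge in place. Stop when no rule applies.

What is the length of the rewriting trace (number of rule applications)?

Answer: 5

Steps:
[0] host  ⇒  10 nodes, 9 edges  {1-q->3 1-q->4 1-q->5 1-q->6 3-r->2 4-r->2 5-r->2 6-r->2 9-r->1}
[1] R1 @ {0↦2, 1↦3, 2↦1}  ⇒  9 nodes, 7 edges  {1-q->4 1-q->5 1-q->6 4-r->2 5-r->2 6-r->2 9-r->1}
[2] R1 @ {0↦2, 1↦4, 2↦1}  ⇒  8 nodes, 5 edges  {1-q->5 1-q->6 5-r->2 6-r->2 9-r->1}
[3] R1 @ {0↦2, 1↦5, 2↦1}  ⇒  7 nodes, 3 edges  {1-q->6 6-r->2 9-r->1}
[4] R1 @ {0↦2, 1↦6, 2↦1}  ⇒  6 nodes, 1 edges  {9-r->1}
[5] R2 @ {0↦0, 1↦1, 2↦7, 3↦9}  ⇒  3 nodes, 0 edges  {∅}
normal form: no rule applies after step 5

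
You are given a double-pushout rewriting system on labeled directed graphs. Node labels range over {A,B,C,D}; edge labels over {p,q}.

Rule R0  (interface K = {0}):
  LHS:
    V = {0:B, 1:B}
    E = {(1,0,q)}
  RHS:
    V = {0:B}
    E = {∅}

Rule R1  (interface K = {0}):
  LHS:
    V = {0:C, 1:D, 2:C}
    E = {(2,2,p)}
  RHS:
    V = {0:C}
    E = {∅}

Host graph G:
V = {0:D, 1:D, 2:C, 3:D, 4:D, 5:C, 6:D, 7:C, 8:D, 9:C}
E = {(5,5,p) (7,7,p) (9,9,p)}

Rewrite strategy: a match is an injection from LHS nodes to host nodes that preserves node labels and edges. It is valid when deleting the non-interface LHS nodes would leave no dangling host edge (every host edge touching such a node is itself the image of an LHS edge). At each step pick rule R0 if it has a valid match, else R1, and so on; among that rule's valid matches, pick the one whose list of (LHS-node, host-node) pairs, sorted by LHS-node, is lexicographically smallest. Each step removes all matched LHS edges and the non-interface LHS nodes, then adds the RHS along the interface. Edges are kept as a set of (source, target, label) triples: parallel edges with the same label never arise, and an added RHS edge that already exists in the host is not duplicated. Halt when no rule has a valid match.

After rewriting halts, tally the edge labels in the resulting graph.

[0] host  ⇒  10 nodes, 3 edges  {5-p->5 7-p->7 9-p->9}
[1] R1 @ {0↦2, 1↦0, 2↦5}  ⇒  8 nodes, 2 edges  {7-p->7 9-p->9}
[2] R1 @ {0↦2, 1↦1, 2↦7}  ⇒  6 nodes, 1 edges  {9-p->9}
[3] R1 @ {0↦2, 1↦3, 2↦9}  ⇒  4 nodes, 0 edges  {∅}
normal form: no rule applies after step 3
NF edges: []

Answer: (no edges)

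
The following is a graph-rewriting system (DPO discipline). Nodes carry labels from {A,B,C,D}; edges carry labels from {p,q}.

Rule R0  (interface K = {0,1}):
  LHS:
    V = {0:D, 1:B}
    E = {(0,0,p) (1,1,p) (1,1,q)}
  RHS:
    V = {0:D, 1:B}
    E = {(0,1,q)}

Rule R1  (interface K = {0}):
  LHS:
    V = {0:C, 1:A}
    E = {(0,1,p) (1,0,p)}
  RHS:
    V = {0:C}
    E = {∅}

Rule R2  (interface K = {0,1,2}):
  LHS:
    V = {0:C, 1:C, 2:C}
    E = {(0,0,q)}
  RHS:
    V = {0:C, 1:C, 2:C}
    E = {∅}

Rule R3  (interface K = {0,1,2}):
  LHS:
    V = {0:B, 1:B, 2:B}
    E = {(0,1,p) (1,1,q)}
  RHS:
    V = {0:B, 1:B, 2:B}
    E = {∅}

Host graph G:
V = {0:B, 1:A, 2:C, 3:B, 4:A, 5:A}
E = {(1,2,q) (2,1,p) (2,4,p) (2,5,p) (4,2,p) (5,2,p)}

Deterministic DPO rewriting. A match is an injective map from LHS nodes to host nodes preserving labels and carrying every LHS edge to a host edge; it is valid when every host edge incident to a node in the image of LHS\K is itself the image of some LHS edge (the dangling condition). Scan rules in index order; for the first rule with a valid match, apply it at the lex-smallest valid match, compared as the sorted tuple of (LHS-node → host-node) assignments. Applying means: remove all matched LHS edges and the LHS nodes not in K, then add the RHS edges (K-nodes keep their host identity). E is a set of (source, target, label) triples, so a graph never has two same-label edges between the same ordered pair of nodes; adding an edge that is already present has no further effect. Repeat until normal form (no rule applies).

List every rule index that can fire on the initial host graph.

Answer: [R1]

Rewrite trace:
R0: no valid match — LHS pattern not found
R1: 2 valid matches — {0↦2, 1↦4}, {0↦2, 1↦5}
R2: no valid match — LHS pattern not found
R3: no valid match — LHS pattern not found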